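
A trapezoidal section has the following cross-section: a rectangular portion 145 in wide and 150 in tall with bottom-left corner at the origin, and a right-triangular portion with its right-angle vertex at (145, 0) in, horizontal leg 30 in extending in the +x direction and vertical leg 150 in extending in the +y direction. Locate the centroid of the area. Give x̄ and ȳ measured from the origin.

x̄ = 80.23 in, ȳ = 72.66 in

Part | A | x̄ᵢ | ȳᵢ | A·x̄ᵢ | A·ȳᵢ
rectangular portion | 21750.00 | 72.50 | 75.00 | 1576875.00 | 1631250.00
triangular portion | 2250.00 | 155.00 | 50.00 | 348750.00 | 112500.00
Σ | 24000.00 |  |  | 1925625.00 | 1743750.00
x̄ = 1925625.00 / 24000.00 = 80.23 in
ȳ = 1743750.00 / 24000.00 = 72.66 in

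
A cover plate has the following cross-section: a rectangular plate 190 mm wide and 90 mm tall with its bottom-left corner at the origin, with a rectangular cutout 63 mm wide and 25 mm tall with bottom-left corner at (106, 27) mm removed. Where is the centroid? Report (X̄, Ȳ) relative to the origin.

X̄ = 90.69 mm, Ȳ = 45.56 mm

plate: A = 190 × 90 = 17100.00, centroid at (95.00, 45.00).
hole: A = −(63 × 25) = -1575.00, centroid at (137.50, 39.50).
ΣA = 15525.00 mm², ΣAX̄ = 1407937.50 mm³, ΣAȲ = 707287.50 mm³.
X̄ = 1407937.50/15525.00 = 90.69 mm; Ȳ = 707287.50/15525.00 = 45.56 mm.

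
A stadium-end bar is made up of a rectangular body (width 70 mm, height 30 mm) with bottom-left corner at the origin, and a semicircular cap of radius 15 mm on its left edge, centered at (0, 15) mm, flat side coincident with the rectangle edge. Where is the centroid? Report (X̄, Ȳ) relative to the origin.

X̄ = 29.04 mm, Ȳ = 15.00 mm

Part | A | x̄ᵢ | ȳᵢ | A·x̄ᵢ | A·ȳᵢ
rectangular body | 2100.00 | 35.00 | 15.00 | 73500.00 | 31500.00
semicircular end | 353.43 | -6.37 | 15.00 | -2250.00 | 5301.44
Σ | 2453.43 |  |  | 71250.00 | 36801.44
X̄ = 71250.00 / 2453.43 = 29.04 mm
Ȳ = 36801.44 / 2453.43 = 15.00 mm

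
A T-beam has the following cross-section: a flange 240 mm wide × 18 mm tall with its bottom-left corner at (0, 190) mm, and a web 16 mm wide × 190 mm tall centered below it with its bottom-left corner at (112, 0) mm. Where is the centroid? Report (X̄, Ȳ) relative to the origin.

X̄ = 120.00 mm, Ȳ = 156.04 mm

Part | A | x̄ᵢ | ȳᵢ | A·x̄ᵢ | A·ȳᵢ
web | 3040.00 | 120.00 | 95.00 | 364800.00 | 288800.00
flange | 4320.00 | 120.00 | 199.00 | 518400.00 | 859680.00
Σ | 7360.00 |  |  | 883200.00 | 1148480.00
X̄ = 883200.00 / 7360.00 = 120.00 mm
Ȳ = 1148480.00 / 7360.00 = 156.04 mm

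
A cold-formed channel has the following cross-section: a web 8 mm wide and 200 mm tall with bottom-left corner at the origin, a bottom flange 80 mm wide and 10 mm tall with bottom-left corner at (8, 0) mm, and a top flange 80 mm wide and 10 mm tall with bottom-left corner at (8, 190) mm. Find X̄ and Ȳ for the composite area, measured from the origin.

X̄ = 26.00 mm, Ȳ = 100.00 mm

web: A = 8 × 200 = 1600.00, centroid at (4.00, 100.00).
bottom flange: A = 80 × 10 = 800.00, centroid at (48.00, 5.00).
top flange: A = 80 × 10 = 800.00, centroid at (48.00, 195.00).
ΣA = 3200.00 mm²
ΣAX̄ = (1600.00)(4.00) + (800.00)(48.00) + (800.00)(48.00) = 83200.00 mm³
ΣAȲ = (1600.00)(100.00) + (800.00)(5.00) + (800.00)(195.00) = 320000.00 mm³
X̄ = 83200.00 / 3200.00 = 26.00 mm
Ȳ = 320000.00 / 3200.00 = 100.00 mm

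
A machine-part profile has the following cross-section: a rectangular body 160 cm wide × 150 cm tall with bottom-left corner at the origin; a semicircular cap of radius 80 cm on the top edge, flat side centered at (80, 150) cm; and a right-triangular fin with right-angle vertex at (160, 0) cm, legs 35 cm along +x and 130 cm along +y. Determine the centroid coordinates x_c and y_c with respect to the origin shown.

x_c = 85.74 cm, y_c = 103.17 cm

rectangular body: A = 160 × 150 = 24000.00, centroid at (80.00, 75.00).
semicircular top: A = ½π·80² = 10053.10, centroid at (80.00, 183.95).
triangular fin: A = ½·35·130 = 2275.00, centroid at (171.67, 43.33).
ΣA = 36328.10 cm², ΣAx_c = 3114789.39 cm³, ΣAy_c = 3747881.14 cm³.
x_c = 3114789.39/36328.10 = 85.74 cm; y_c = 3747881.14/36328.10 = 103.17 cm.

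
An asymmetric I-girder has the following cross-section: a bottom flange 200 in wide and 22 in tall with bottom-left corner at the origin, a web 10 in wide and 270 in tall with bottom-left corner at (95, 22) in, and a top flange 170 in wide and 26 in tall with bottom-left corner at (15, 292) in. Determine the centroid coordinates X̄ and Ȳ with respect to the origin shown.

X̄ = 100.00 in, Ȳ = 158.02 in

bottom flange: A = 200 × 22 = 4400.00, centroid at (100.00, 11.00).
web: A = 10 × 270 = 2700.00, centroid at (100.00, 157.00).
top flange: A = 170 × 26 = 4420.00, centroid at (100.00, 305.00).
ΣA = 11520.00 in²
ΣAX̄ = (4400.00)(100.00) + (2700.00)(100.00) + (4420.00)(100.00) = 1152000.00 in³
ΣAȲ = (4400.00)(11.00) + (2700.00)(157.00) + (4420.00)(305.00) = 1820400.00 in³
X̄ = 1152000.00 / 11520.00 = 100.00 in
Ȳ = 1820400.00 / 11520.00 = 158.02 in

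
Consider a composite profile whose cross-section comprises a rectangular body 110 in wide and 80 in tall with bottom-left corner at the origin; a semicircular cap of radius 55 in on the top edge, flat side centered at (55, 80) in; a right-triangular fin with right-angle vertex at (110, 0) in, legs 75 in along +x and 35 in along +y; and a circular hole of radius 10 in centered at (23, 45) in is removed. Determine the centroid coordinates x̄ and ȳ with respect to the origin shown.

x̄ = 62.91 in, ȳ = 58.02 in

rectangular body: A = 110 × 80 = 8800.00, centroid at (55.00, 40.00).
semicircular top: A = ½π·55² = 4751.66, centroid at (55.00, 103.34).
triangular fin: A = ½·75·35 = 1312.50, centroid at (135.00, 11.67).
hole: A = −π·10² = -314.16, centroid at (23.00, 45.00).
ΣA = 14550.00 in², ΣAx̄ = 915303.08 in³, ΣAȳ = 844224.71 in³.
x̄ = 915303.08/14550.00 = 62.91 in; ȳ = 844224.71/14550.00 = 58.02 in.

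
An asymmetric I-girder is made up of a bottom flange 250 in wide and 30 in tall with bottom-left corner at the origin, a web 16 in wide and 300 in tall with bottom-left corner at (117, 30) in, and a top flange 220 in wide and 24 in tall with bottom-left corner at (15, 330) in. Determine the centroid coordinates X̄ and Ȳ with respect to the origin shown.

bottom flange: A = 250 × 30 = 7500.00, centroid at (125.00, 15.00).
web: A = 16 × 300 = 4800.00, centroid at (125.00, 180.00).
top flange: A = 220 × 24 = 5280.00, centroid at (125.00, 342.00).
ΣA = 17580.00 in²
ΣAX̄ = (7500.00)(125.00) + (4800.00)(125.00) + (5280.00)(125.00) = 2197500.00 in³
ΣAȲ = (7500.00)(15.00) + (4800.00)(180.00) + (5280.00)(342.00) = 2782260.00 in³
X̄ = 2197500.00 / 17580.00 = 125.00 in
Ȳ = 2782260.00 / 17580.00 = 158.26 in

X̄ = 125.00 in, Ȳ = 158.26 in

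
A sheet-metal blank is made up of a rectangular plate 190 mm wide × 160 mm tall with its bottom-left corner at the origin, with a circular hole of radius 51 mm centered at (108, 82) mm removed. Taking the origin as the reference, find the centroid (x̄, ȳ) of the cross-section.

Part | A | x̄ᵢ | ȳᵢ | A·x̄ᵢ | A·ȳᵢ
plate | 30400.00 | 95.00 | 80.00 | 2888000.00 | 2432000.00
hole | -8171.28 | 108.00 | 82.00 | -882498.51 | -670045.16
Σ | 22228.72 |  |  | 2005501.49 | 1761954.84
x̄ = 2005501.49 / 22228.72 = 90.22 mm
ȳ = 1761954.84 / 22228.72 = 79.26 mm

x̄ = 90.22 mm, ȳ = 79.26 mm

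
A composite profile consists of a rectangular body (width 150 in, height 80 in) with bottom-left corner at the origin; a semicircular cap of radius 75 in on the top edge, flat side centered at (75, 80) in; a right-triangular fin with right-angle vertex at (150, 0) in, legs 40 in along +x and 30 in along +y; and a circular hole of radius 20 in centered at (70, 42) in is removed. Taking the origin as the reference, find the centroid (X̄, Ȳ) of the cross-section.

rectangular body: A = 150 × 80 = 12000.00, centroid at (75.00, 40.00).
semicircular top: A = ½π·75² = 8835.73, centroid at (75.00, 111.83).
triangular fin: A = ½·40·30 = 600.00, centroid at (163.33, 10.00).
hole: A = −π·20² = -1256.64, centroid at (70.00, 42.00).
ΣA = 20179.09 in², ΣAX̄ = 1572715.11 in³, ΣAȲ = 1421329.59 in³.
X̄ = 1572715.11/20179.09 = 77.94 in; Ȳ = 1421329.59/20179.09 = 70.44 in.

X̄ = 77.94 in, Ȳ = 70.44 in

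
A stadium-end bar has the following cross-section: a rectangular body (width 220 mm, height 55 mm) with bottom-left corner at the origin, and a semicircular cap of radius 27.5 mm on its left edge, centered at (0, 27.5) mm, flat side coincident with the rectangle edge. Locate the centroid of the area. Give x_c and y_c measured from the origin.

x_c = 99.12 mm, y_c = 27.50 mm

Part | A | x̄ᵢ | ȳᵢ | A·x̄ᵢ | A·ȳᵢ
rectangular body | 12100.00 | 110.00 | 27.50 | 1331000.00 | 332750.00
semicircular end | 1187.91 | -11.67 | 27.50 | -13864.58 | 32667.65
Σ | 13287.91 |  |  | 1317135.42 | 365417.65
x_c = 1317135.42 / 13287.91 = 99.12 mm
y_c = 365417.65 / 13287.91 = 27.50 mm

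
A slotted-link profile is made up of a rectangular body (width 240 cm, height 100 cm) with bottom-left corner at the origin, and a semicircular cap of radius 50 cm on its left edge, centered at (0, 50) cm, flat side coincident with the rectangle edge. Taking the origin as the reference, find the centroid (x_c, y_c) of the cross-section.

rectangular body: A = 240 × 100 = 24000.00, centroid at (120.00, 50.00).
semicircular end: A = ½π·50² = 3926.99, centroid at (-21.22, 50.00).
ΣA = 27926.99 cm², ΣAx_c = 2796666.67 cm³, ΣAy_c = 1396349.54 cm³.
x_c = 2796666.67/27926.99 = 100.14 cm; y_c = 1396349.54/27926.99 = 50.00 cm.

x_c = 100.14 cm, y_c = 50.00 cm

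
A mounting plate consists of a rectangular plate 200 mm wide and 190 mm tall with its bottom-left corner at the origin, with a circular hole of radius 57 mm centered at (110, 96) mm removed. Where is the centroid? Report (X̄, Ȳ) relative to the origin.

X̄ = 96.33 mm, Ȳ = 94.63 mm

plate: A = 200 × 190 = 38000.00, centroid at (100.00, 95.00).
hole: A = −π·57² = -10207.03, centroid at (110.00, 96.00).
ΣA = 27792.97 mm²
ΣAX̄ = (38000.00)(100.00) + (-10207.03)(110.00) = 2677226.20 mm³
ΣAȲ = (38000.00)(95.00) + (-10207.03)(96.00) = 2630124.68 mm³
X̄ = 2677226.20 / 27792.97 = 96.33 mm
Ȳ = 2630124.68 / 27792.97 = 94.63 mm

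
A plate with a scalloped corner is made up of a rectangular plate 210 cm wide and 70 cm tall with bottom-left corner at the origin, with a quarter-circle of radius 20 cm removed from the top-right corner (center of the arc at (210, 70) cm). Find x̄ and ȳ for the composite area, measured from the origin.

Part | A | x̄ᵢ | ȳᵢ | A·x̄ᵢ | A·ȳᵢ
plate | 14700.00 | 105.00 | 35.00 | 1543500.00 | 514500.00
removed quarter-circle | -314.16 | 201.51 | 61.51 | -63306.78 | -19324.48
Σ | 14385.84 |  |  | 1480193.22 | 495175.52
x̄ = 1480193.22 / 14385.84 = 102.89 cm
ȳ = 495175.52 / 14385.84 = 34.42 cm

x̄ = 102.89 cm, ȳ = 34.42 cm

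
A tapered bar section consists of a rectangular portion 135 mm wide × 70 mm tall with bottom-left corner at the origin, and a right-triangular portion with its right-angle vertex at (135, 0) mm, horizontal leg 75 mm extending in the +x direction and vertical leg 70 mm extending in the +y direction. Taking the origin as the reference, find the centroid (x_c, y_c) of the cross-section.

rectangular portion: A = 135 × 70 = 9450.00, centroid at (67.50, 35.00).
triangular portion: A = ½·75·70 = 2625.00, centroid at (160.00, 23.33).
ΣA = 12075.00 mm²
ΣAx_c = (9450.00)(67.50) + (2625.00)(160.00) = 1057875.00 mm³
ΣAy_c = (9450.00)(35.00) + (2625.00)(23.33) = 392000.00 mm³
x_c = 1057875.00 / 12075.00 = 87.61 mm
y_c = 392000.00 / 12075.00 = 32.46 mm

x_c = 87.61 mm, y_c = 32.46 mm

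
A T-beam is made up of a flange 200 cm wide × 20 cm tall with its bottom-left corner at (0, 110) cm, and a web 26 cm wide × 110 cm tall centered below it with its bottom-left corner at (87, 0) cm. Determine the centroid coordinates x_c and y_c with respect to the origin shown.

x_c = 100.00 cm, y_c = 92.90 cm

web: A = 26 × 110 = 2860.00, centroid at (100.00, 55.00).
flange: A = 200 × 20 = 4000.00, centroid at (100.00, 120.00).
ΣA = 6860.00 cm²
ΣAx_c = (2860.00)(100.00) + (4000.00)(100.00) = 686000.00 cm³
ΣAy_c = (2860.00)(55.00) + (4000.00)(120.00) = 637300.00 cm³
x_c = 686000.00 / 6860.00 = 100.00 cm
y_c = 637300.00 / 6860.00 = 92.90 cm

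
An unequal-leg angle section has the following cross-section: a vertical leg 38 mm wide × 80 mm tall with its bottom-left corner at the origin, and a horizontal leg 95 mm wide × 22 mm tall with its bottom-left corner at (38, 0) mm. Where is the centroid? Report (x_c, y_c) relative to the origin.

x_c = 46.09 mm, y_c = 28.19 mm

vertical leg: A = 38 × 80 = 3040.00, centroid at (19.00, 40.00).
horizontal leg: A = 95 × 22 = 2090.00, centroid at (85.50, 11.00).
ΣA = 5130.00 mm²
ΣAx_c = (3040.00)(19.00) + (2090.00)(85.50) = 236455.00 mm³
ΣAy_c = (3040.00)(40.00) + (2090.00)(11.00) = 144590.00 mm³
x_c = 236455.00 / 5130.00 = 46.09 mm
y_c = 144590.00 / 5130.00 = 28.19 mm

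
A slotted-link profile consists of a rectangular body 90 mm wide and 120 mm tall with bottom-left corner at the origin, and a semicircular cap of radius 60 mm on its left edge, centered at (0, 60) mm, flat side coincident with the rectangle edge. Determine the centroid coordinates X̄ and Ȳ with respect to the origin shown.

X̄ = 20.78 mm, Ȳ = 60.00 mm

Part | A | x̄ᵢ | ȳᵢ | A·x̄ᵢ | A·ȳᵢ
rectangular body | 10800.00 | 45.00 | 60.00 | 486000.00 | 648000.00
semicircular end | 5654.87 | -25.46 | 60.00 | -144000.00 | 339292.01
Σ | 16454.87 |  |  | 342000.00 | 987292.01
X̄ = 342000.00 / 16454.87 = 20.78 mm
Ȳ = 987292.01 / 16454.87 = 60.00 mm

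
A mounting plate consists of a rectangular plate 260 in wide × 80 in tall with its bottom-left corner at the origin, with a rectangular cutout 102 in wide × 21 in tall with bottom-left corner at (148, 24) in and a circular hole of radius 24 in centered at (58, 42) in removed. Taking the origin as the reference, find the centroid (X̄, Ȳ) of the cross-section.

plate: A = 260 × 80 = 20800.00, centroid at (130.00, 40.00).
hole 1: A = −(102 × 21) = -2142.00, centroid at (199.00, 34.50).
hole 2: A = −π·24² = -1809.56, centroid at (58.00, 42.00).
ΣA = 16848.44 in²
ΣAX̄ = (20800.00)(130.00) + (-2142.00)(199.00) + (-1809.56)(58.00) = 2172787.67 in³
ΣAȲ = (20800.00)(40.00) + (-2142.00)(34.50) + (-1809.56)(42.00) = 682099.59 in³
X̄ = 2172787.67 / 16848.44 = 128.96 in
Ȳ = 682099.59 / 16848.44 = 40.48 in

X̄ = 128.96 in, Ȳ = 40.48 in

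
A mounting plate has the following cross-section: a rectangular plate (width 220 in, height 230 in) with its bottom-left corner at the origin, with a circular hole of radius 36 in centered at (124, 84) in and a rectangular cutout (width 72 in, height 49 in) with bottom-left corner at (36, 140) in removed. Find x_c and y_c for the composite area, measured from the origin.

x_c = 111.79 in, y_c = 113.87 in

plate: A = 220 × 230 = 50600.00, centroid at (110.00, 115.00).
hole 1: A = −π·36² = -4071.50, centroid at (124.00, 84.00).
hole 2: A = −(72 × 49) = -3528.00, centroid at (72.00, 164.50).
ΣA = 43000.50 in², ΣAx_c = 4807117.49 in³, ΣAy_c = 4896637.66 in³.
x_c = 4807117.49/43000.50 = 111.79 in; y_c = 4896637.66/43000.50 = 113.87 in.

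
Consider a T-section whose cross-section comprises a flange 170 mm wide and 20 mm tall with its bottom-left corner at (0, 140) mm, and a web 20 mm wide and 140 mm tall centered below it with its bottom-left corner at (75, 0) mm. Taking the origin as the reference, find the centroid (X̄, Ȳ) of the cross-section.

X̄ = 85.00 mm, Ȳ = 113.87 mm

Part | A | x̄ᵢ | ȳᵢ | A·x̄ᵢ | A·ȳᵢ
web | 2800.00 | 85.00 | 70.00 | 238000.00 | 196000.00
flange | 3400.00 | 85.00 | 150.00 | 289000.00 | 510000.00
Σ | 6200.00 |  |  | 527000.00 | 706000.00
X̄ = 527000.00 / 6200.00 = 85.00 mm
Ȳ = 706000.00 / 6200.00 = 113.87 mm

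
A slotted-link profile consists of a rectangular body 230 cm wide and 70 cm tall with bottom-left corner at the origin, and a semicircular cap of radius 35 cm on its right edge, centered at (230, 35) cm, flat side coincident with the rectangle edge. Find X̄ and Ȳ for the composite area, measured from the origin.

rectangular body: A = 230 × 70 = 16100.00, centroid at (115.00, 35.00).
semicircular end: A = ½π·35² = 1924.23, centroid at (244.85, 35.00).
ΣA = 18024.23 cm²
ΣAX̄ = (16100.00)(115.00) + (1924.23)(244.85) = 2322655.20 cm³
ΣAȲ = (16100.00)(35.00) + (1924.23)(35.00) = 630847.89 cm³
X̄ = 2322655.20 / 18024.23 = 128.86 cm
Ȳ = 630847.89 / 18024.23 = 35.00 cm

X̄ = 128.86 cm, Ȳ = 35.00 cm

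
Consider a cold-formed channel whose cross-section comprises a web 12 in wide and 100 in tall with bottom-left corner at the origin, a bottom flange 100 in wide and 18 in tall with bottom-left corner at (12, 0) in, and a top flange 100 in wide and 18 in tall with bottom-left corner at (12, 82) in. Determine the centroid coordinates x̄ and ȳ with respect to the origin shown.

Part | A | x̄ᵢ | ȳᵢ | A·x̄ᵢ | A·ȳᵢ
web | 1200.00 | 6.00 | 50.00 | 7200.00 | 60000.00
bottom flange | 1800.00 | 62.00 | 9.00 | 111600.00 | 16200.00
top flange | 1800.00 | 62.00 | 91.00 | 111600.00 | 163800.00
Σ | 4800.00 |  |  | 230400.00 | 240000.00
x̄ = 230400.00 / 4800.00 = 48.00 in
ȳ = 240000.00 / 4800.00 = 50.00 in

x̄ = 48.00 in, ȳ = 50.00 in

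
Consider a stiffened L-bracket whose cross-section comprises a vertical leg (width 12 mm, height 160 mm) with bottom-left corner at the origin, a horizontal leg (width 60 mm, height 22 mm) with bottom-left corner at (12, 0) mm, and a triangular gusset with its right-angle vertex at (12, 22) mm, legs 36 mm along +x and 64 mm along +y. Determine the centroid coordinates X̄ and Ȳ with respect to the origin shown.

vertical leg: A = 12 × 160 = 1920.00, centroid at (6.00, 80.00).
horizontal leg: A = 60 × 22 = 1320.00, centroid at (42.00, 11.00).
gusset: A = ½·36·64 = 1152.00, centroid at (24.00, 43.33).
ΣA = 4392.00 mm², ΣAX̄ = 94608.00 mm³, ΣAȲ = 218040.00 mm³.
X̄ = 94608.00/4392.00 = 21.54 mm; Ȳ = 218040.00/4392.00 = 49.64 mm.

X̄ = 21.54 mm, Ȳ = 49.64 mm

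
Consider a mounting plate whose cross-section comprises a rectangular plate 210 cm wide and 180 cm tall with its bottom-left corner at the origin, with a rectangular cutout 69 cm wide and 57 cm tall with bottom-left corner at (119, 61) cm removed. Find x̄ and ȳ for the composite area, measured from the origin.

plate: A = 210 × 180 = 37800.00, centroid at (105.00, 90.00).
hole: A = −(69 × 57) = -3933.00, centroid at (153.50, 89.50).
ΣA = 33867.00 cm², ΣAx̄ = 3365284.50 cm³, ΣAȳ = 3049996.50 cm³.
x̄ = 3365284.50/33867.00 = 99.37 cm; ȳ = 3049996.50/33867.00 = 90.06 cm.

x̄ = 99.37 cm, ȳ = 90.06 cm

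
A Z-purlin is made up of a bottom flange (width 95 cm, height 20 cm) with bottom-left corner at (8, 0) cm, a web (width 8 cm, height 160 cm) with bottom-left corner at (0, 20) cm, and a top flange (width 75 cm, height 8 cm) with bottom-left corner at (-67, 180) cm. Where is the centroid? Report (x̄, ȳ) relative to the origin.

bottom flange: A = 95 × 20 = 1900.00, centroid at (55.50, 10.00).
web: A = 8 × 160 = 1280.00, centroid at (4.00, 100.00).
top flange: A = 75 × 8 = 600.00, centroid at (-29.50, 184.00).
ΣA = 3780.00 cm², ΣAx̄ = 92870.00 cm³, ΣAȳ = 257400.00 cm³.
x̄ = 92870.00/3780.00 = 24.57 cm; ȳ = 257400.00/3780.00 = 68.10 cm.

x̄ = 24.57 cm, ȳ = 68.10 cm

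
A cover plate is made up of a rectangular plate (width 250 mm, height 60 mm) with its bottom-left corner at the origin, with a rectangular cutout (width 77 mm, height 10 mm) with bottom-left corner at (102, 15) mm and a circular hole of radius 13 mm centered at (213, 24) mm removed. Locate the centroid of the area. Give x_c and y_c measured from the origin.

x_c = 120.72 mm, y_c = 30.79 mm

plate: A = 250 × 60 = 15000.00, centroid at (125.00, 30.00).
hole 1: A = −(77 × 10) = -770.00, centroid at (140.50, 20.00).
hole 2: A = −π·13² = -530.93, centroid at (213.00, 24.00).
ΣA = 13699.07 mm², ΣAx_c = 1653727.09 mm³, ΣAy_c = 421857.70 mm³.
x_c = 1653727.09/13699.07 = 120.72 mm; y_c = 421857.70/13699.07 = 30.79 mm.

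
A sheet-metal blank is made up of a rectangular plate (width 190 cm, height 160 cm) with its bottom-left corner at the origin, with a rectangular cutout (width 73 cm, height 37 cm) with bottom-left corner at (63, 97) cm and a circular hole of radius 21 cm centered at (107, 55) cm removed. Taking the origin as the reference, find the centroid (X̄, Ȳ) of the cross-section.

plate: A = 190 × 160 = 30400.00, centroid at (95.00, 80.00).
hole 1: A = −(73 × 37) = -2701.00, centroid at (99.50, 115.50).
hole 2: A = −π·21² = -1385.44, centroid at (107.00, 55.00).
ΣA = 26313.56 cm², ΣAX̄ = 2471008.17 cm³, ΣAȲ = 2043835.17 cm³.
X̄ = 2471008.17/26313.56 = 93.91 cm; Ȳ = 2043835.17/26313.56 = 77.67 cm.

X̄ = 93.91 cm, Ȳ = 77.67 cm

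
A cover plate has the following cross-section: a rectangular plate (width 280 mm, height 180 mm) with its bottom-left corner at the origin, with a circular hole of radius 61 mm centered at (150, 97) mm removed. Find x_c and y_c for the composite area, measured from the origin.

x_c = 136.98 mm, y_c = 87.89 mm

plate: A = 280 × 180 = 50400.00, centroid at (140.00, 90.00).
hole: A = −π·61² = -11689.87, centroid at (150.00, 97.00).
ΣA = 38710.13 mm², ΣAx_c = 5302520.06 mm³, ΣAy_c = 3402082.97 mm³.
x_c = 5302520.06/38710.13 = 136.98 mm; y_c = 3402082.97/38710.13 = 87.89 mm.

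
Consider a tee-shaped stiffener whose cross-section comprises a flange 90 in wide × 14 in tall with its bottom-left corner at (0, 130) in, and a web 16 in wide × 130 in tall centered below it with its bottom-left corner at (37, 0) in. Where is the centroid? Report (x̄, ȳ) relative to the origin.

web: A = 16 × 130 = 2080.00, centroid at (45.00, 65.00).
flange: A = 90 × 14 = 1260.00, centroid at (45.00, 137.00).
ΣA = 3340.00 in², ΣAx̄ = 150300.00 in³, ΣAȳ = 307820.00 in³.
x̄ = 150300.00/3340.00 = 45.00 in; ȳ = 307820.00/3340.00 = 92.16 in.

x̄ = 45.00 in, ȳ = 92.16 in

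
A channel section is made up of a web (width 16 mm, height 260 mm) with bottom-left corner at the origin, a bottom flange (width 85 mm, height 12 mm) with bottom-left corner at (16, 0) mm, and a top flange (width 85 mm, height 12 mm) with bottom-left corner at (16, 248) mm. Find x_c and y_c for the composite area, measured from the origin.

web: A = 16 × 260 = 4160.00, centroid at (8.00, 130.00).
bottom flange: A = 85 × 12 = 1020.00, centroid at (58.50, 6.00).
top flange: A = 85 × 12 = 1020.00, centroid at (58.50, 254.00).
ΣA = 6200.00 mm², ΣAx_c = 152620.00 mm³, ΣAy_c = 806000.00 mm³.
x_c = 152620.00/6200.00 = 24.62 mm; y_c = 806000.00/6200.00 = 130.00 mm.

x_c = 24.62 mm, y_c = 130.00 mm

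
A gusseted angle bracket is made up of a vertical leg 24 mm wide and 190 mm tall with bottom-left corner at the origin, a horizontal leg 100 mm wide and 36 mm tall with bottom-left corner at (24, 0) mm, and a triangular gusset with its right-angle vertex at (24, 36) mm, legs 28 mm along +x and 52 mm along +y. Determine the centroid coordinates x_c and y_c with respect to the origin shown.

x_c = 38.86 mm, y_c = 60.40 mm

vertical leg: A = 24 × 190 = 4560.00, centroid at (12.00, 95.00).
horizontal leg: A = 100 × 36 = 3600.00, centroid at (74.00, 18.00).
gusset: A = ½·28·52 = 728.00, centroid at (33.33, 53.33).
ΣA = 8888.00 mm², ΣAx_c = 345386.67 mm³, ΣAy_c = 536826.67 mm³.
x_c = 345386.67/8888.00 = 38.86 mm; y_c = 536826.67/8888.00 = 60.40 mm.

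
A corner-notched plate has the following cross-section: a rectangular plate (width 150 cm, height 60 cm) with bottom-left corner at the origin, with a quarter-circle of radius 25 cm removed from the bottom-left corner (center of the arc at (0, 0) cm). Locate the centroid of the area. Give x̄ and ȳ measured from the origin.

plate: A = 150 × 60 = 9000.00, centroid at (75.00, 30.00).
removed quarter-circle: A = −¼π·25² = -490.87, centroid at (10.61, 10.61).
ΣA = 8509.13 cm², ΣAx̄ = 669791.67 cm³, ΣAȳ = 264791.67 cm³.
x̄ = 669791.67/8509.13 = 78.71 cm; ȳ = 264791.67/8509.13 = 31.12 cm.

x̄ = 78.71 cm, ȳ = 31.12 cm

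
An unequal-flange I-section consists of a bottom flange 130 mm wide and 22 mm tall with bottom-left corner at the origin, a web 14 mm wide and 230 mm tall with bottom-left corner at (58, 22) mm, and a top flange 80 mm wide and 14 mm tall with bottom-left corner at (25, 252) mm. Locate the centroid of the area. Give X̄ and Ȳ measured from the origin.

bottom flange: A = 130 × 22 = 2860.00, centroid at (65.00, 11.00).
web: A = 14 × 230 = 3220.00, centroid at (65.00, 137.00).
top flange: A = 80 × 14 = 1120.00, centroid at (65.00, 259.00).
ΣA = 7200.00 mm²
ΣAX̄ = (2860.00)(65.00) + (3220.00)(65.00) + (1120.00)(65.00) = 468000.00 mm³
ΣAȲ = (2860.00)(11.00) + (3220.00)(137.00) + (1120.00)(259.00) = 762680.00 mm³
X̄ = 468000.00 / 7200.00 = 65.00 mm
Ȳ = 762680.00 / 7200.00 = 105.93 mm

X̄ = 65.00 mm, Ȳ = 105.93 mm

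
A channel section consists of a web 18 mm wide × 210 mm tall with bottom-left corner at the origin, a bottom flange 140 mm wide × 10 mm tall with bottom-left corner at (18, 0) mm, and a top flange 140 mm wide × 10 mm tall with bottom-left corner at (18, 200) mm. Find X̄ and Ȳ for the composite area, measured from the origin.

X̄ = 42.62 mm, Ȳ = 105.00 mm

web: A = 18 × 210 = 3780.00, centroid at (9.00, 105.00).
bottom flange: A = 140 × 10 = 1400.00, centroid at (88.00, 5.00).
top flange: A = 140 × 10 = 1400.00, centroid at (88.00, 205.00).
ΣA = 6580.00 mm²
ΣAX̄ = (3780.00)(9.00) + (1400.00)(88.00) + (1400.00)(88.00) = 280420.00 mm³
ΣAȲ = (3780.00)(105.00) + (1400.00)(5.00) + (1400.00)(205.00) = 690900.00 mm³
X̄ = 280420.00 / 6580.00 = 42.62 mm
Ȳ = 690900.00 / 6580.00 = 105.00 mm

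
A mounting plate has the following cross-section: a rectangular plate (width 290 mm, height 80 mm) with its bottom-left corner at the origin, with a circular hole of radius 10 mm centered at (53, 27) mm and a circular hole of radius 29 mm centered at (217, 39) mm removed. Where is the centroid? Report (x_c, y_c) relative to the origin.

x_c = 137.03 mm, y_c = 40.33 mm

plate: A = 290 × 80 = 23200.00, centroid at (145.00, 40.00).
hole 1: A = −π·10² = -314.16, centroid at (53.00, 27.00).
hole 2: A = −π·29² = -2642.08, centroid at (217.00, 39.00).
ΣA = 20243.76 mm², ΣAx_c = 2774018.32 mm³, ΣAy_c = 816476.60 mm³.
x_c = 2774018.32/20243.76 = 137.03 mm; y_c = 816476.60/20243.76 = 40.33 mm.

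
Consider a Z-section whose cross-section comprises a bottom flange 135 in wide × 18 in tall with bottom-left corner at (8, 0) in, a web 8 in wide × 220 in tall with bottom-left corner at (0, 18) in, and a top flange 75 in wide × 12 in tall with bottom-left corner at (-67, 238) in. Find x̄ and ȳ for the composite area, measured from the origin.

x̄ = 32.21 in, ȳ = 91.70 in

Part | A | x̄ᵢ | ȳᵢ | A·x̄ᵢ | A·ȳᵢ
bottom flange | 2430.00 | 75.50 | 9.00 | 183465.00 | 21870.00
web | 1760.00 | 4.00 | 128.00 | 7040.00 | 225280.00
top flange | 900.00 | -29.50 | 244.00 | -26550.00 | 219600.00
Σ | 5090.00 |  |  | 163955.00 | 466750.00
x̄ = 163955.00 / 5090.00 = 32.21 in
ȳ = 466750.00 / 5090.00 = 91.70 in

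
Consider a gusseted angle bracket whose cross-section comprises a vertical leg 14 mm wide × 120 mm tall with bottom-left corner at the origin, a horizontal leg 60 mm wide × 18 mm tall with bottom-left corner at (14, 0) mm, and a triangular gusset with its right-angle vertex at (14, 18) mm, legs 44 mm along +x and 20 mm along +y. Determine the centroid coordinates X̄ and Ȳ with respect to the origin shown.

vertical leg: A = 14 × 120 = 1680.00, centroid at (7.00, 60.00).
horizontal leg: A = 60 × 18 = 1080.00, centroid at (44.00, 9.00).
gusset: A = ½·44·20 = 440.00, centroid at (28.67, 24.67).
ΣA = 3200.00 mm²
ΣAX̄ = (1680.00)(7.00) + (1080.00)(44.00) + (440.00)(28.67) = 71893.33 mm³
ΣAȲ = (1680.00)(60.00) + (1080.00)(9.00) + (440.00)(24.67) = 121373.33 mm³
X̄ = 71893.33 / 3200.00 = 22.47 mm
Ȳ = 121373.33 / 3200.00 = 37.93 mm

X̄ = 22.47 mm, Ȳ = 37.93 mm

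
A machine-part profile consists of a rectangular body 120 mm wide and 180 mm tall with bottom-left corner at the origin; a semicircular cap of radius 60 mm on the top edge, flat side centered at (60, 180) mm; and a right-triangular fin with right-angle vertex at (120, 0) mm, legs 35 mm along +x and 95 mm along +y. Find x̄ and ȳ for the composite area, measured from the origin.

rectangular body: A = 120 × 180 = 21600.00, centroid at (60.00, 90.00).
semicircular top: A = ½π·60² = 5654.87, centroid at (60.00, 205.46).
triangular fin: A = ½·35·95 = 1662.50, centroid at (131.67, 31.67).
ΣA = 28917.37 mm², ΣAx̄ = 1854187.84 mm³, ΣAȳ = 3158521.85 mm³.
x̄ = 1854187.84/28917.37 = 64.12 mm; ȳ = 3158521.85/28917.37 = 109.23 mm.

x̄ = 64.12 mm, ȳ = 109.23 mm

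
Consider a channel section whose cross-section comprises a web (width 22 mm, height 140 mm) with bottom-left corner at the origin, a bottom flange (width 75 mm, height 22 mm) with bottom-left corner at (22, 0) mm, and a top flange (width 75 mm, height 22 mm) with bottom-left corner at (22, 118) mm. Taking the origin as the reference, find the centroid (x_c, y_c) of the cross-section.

web: A = 22 × 140 = 3080.00, centroid at (11.00, 70.00).
bottom flange: A = 75 × 22 = 1650.00, centroid at (59.50, 11.00).
top flange: A = 75 × 22 = 1650.00, centroid at (59.50, 129.00).
ΣA = 6380.00 mm²
ΣAx_c = (3080.00)(11.00) + (1650.00)(59.50) + (1650.00)(59.50) = 230230.00 mm³
ΣAy_c = (3080.00)(70.00) + (1650.00)(11.00) + (1650.00)(129.00) = 446600.00 mm³
x_c = 230230.00 / 6380.00 = 36.09 mm
y_c = 446600.00 / 6380.00 = 70.00 mm

x_c = 36.09 mm, y_c = 70.00 mm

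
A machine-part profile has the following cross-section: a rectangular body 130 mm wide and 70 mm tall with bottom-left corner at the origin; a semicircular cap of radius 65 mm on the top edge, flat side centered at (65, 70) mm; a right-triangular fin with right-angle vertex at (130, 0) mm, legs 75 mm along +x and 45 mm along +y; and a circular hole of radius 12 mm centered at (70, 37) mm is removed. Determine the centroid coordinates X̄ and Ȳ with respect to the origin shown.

X̄ = 73.82 mm, Ȳ = 57.43 mm

Part | A | x̄ᵢ | ȳᵢ | A·x̄ᵢ | A·ȳᵢ
rectangular body | 9100.00 | 65.00 | 35.00 | 591500.00 | 318500.00
semicircular top | 6636.61 | 65.00 | 97.59 | 431379.94 | 647646.35
triangular fin | 1687.50 | 155.00 | 15.00 | 261562.50 | 25312.50
hole | -452.39 | 70.00 | 37.00 | -31667.25 | -16738.41
Σ | 16971.73 |  |  | 1252775.19 | 974720.44
X̄ = 1252775.19 / 16971.73 = 73.82 mm
Ȳ = 974720.44 / 16971.73 = 57.43 mm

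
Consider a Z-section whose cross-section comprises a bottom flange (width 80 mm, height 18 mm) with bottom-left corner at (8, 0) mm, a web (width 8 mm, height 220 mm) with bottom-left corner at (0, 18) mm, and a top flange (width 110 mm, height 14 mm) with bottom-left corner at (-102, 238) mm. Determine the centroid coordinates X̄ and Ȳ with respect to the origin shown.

bottom flange: A = 80 × 18 = 1440.00, centroid at (48.00, 9.00).
web: A = 8 × 220 = 1760.00, centroid at (4.00, 128.00).
top flange: A = 110 × 14 = 1540.00, centroid at (-47.00, 245.00).
ΣA = 4740.00 mm², ΣAX̄ = 3780.00 mm³, ΣAȲ = 615540.00 mm³.
X̄ = 3780.00/4740.00 = 0.80 mm; Ȳ = 615540.00/4740.00 = 129.86 mm.

X̄ = 0.80 mm, Ȳ = 129.86 mm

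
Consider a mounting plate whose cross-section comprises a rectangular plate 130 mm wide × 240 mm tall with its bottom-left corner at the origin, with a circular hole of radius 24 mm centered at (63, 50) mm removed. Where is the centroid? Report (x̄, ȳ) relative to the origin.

plate: A = 130 × 240 = 31200.00, centroid at (65.00, 120.00).
hole: A = −π·24² = -1809.56, centroid at (63.00, 50.00).
ΣA = 29390.44 mm², ΣAx̄ = 1913997.89 mm³, ΣAȳ = 3653522.13 mm³.
x̄ = 1913997.89/29390.44 = 65.12 mm; ȳ = 3653522.13/29390.44 = 124.31 mm.

x̄ = 65.12 mm, ȳ = 124.31 mm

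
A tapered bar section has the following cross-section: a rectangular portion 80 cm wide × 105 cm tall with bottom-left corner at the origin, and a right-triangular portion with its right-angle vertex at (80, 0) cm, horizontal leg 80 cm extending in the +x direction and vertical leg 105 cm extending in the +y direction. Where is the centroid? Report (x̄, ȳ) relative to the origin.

rectangular portion: A = 80 × 105 = 8400.00, centroid at (40.00, 52.50).
triangular portion: A = ½·80·105 = 4200.00, centroid at (106.67, 35.00).
ΣA = 12600.00 cm²
ΣAx̄ = (8400.00)(40.00) + (4200.00)(106.67) = 784000.00 cm³
ΣAȳ = (8400.00)(52.50) + (4200.00)(35.00) = 588000.00 cm³
x̄ = 784000.00 / 12600.00 = 62.22 cm
ȳ = 588000.00 / 12600.00 = 46.67 cm

x̄ = 62.22 cm, ȳ = 46.67 cm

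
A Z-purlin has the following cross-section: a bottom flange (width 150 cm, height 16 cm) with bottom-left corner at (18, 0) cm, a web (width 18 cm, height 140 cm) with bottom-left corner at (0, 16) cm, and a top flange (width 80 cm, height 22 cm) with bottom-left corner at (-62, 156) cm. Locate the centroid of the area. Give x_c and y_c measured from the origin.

x_c = 31.01 cm, y_c = 79.32 cm

bottom flange: A = 150 × 16 = 2400.00, centroid at (93.00, 8.00).
web: A = 18 × 140 = 2520.00, centroid at (9.00, 86.00).
top flange: A = 80 × 22 = 1760.00, centroid at (-22.00, 167.00).
ΣA = 6680.00 cm²
ΣAx_c = (2400.00)(93.00) + (2520.00)(9.00) + (1760.00)(-22.00) = 207160.00 cm³
ΣAy_c = (2400.00)(8.00) + (2520.00)(86.00) + (1760.00)(167.00) = 529840.00 cm³
x_c = 207160.00 / 6680.00 = 31.01 cm
y_c = 529840.00 / 6680.00 = 79.32 cm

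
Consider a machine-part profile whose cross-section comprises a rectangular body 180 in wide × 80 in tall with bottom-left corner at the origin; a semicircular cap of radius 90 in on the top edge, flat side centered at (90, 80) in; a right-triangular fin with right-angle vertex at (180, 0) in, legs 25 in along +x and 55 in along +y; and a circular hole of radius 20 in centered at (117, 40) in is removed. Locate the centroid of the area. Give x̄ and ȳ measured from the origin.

x̄ = 91.27 in, ȳ = 76.91 in

Part | A | x̄ᵢ | ȳᵢ | A·x̄ᵢ | A·ȳᵢ
rectangular body | 14400.00 | 90.00 | 40.00 | 1296000.00 | 576000.00
semicircular top | 12723.45 | 90.00 | 118.20 | 1145110.52 | 1503876.02
triangular fin | 687.50 | 188.33 | 18.33 | 129479.17 | 12604.17
hole | -1256.64 | 117.00 | 40.00 | -147026.54 | -50265.48
Σ | 26554.31 |  |  | 2423563.15 | 2042214.70
x̄ = 2423563.15 / 26554.31 = 91.27 in
ȳ = 2042214.70 / 26554.31 = 76.91 in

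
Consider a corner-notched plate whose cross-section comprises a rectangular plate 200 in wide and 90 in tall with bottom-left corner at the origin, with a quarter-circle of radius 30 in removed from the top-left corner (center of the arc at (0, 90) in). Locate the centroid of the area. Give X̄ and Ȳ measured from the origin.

plate: A = 200 × 90 = 18000.00, centroid at (100.00, 45.00).
removed quarter-circle: A = −¼π·30² = -706.86, centroid at (12.73, 77.27).
ΣA = 17293.14 in²
ΣAX̄ = (18000.00)(100.00) + (-706.86)(12.73) = 1791000.00 in³
ΣAȲ = (18000.00)(45.00) + (-706.86)(77.27) = 755382.75 in³
X̄ = 1791000.00 / 17293.14 = 103.57 in
Ȳ = 755382.75 / 17293.14 = 43.68 in

X̄ = 103.57 in, Ȳ = 43.68 in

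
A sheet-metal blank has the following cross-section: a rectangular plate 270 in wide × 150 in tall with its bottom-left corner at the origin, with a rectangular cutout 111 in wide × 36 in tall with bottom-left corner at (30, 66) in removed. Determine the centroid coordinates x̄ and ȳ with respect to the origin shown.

plate: A = 270 × 150 = 40500.00, centroid at (135.00, 75.00).
hole: A = −(111 × 36) = -3996.00, centroid at (85.50, 84.00).
ΣA = 36504.00 in²
ΣAx̄ = (40500.00)(135.00) + (-3996.00)(85.50) = 5125842.00 in³
ΣAȳ = (40500.00)(75.00) + (-3996.00)(84.00) = 2701836.00 in³
x̄ = 5125842.00 / 36504.00 = 140.42 in
ȳ = 2701836.00 / 36504.00 = 74.01 in

x̄ = 140.42 in, ȳ = 74.01 in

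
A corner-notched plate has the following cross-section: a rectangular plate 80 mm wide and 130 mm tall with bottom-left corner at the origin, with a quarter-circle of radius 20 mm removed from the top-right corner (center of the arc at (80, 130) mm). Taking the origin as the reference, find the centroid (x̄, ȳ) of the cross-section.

x̄ = 39.02 mm, ȳ = 63.24 mm

Part | A | x̄ᵢ | ȳᵢ | A·x̄ᵢ | A·ȳᵢ
plate | 10400.00 | 40.00 | 65.00 | 416000.00 | 676000.00
removed quarter-circle | -314.16 | 71.51 | 121.51 | -22466.07 | -38174.04
Σ | 10085.84 |  |  | 393533.93 | 637825.96
x̄ = 393533.93 / 10085.84 = 39.02 mm
ȳ = 637825.96 / 10085.84 = 63.24 mm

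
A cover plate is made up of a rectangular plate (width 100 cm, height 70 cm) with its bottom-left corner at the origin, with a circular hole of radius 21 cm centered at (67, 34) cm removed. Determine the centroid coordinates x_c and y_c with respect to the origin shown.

x_c = 45.81 cm, y_c = 35.25 cm

plate: A = 100 × 70 = 7000.00, centroid at (50.00, 35.00).
hole: A = −π·21² = -1385.44, centroid at (67.00, 34.00).
ΣA = 5614.56 cm², ΣAx_c = 257175.36 cm³, ΣAy_c = 197894.96 cm³.
x_c = 257175.36/5614.56 = 45.81 cm; y_c = 197894.96/5614.56 = 35.25 cm.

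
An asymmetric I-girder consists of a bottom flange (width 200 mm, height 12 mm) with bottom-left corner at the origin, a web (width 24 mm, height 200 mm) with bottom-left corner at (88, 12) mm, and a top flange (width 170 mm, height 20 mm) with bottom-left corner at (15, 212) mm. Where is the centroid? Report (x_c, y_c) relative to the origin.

x_c = 100.00 mm, y_c = 123.28 mm

Part | A | x̄ᵢ | ȳᵢ | A·x̄ᵢ | A·ȳᵢ
bottom flange | 2400.00 | 100.00 | 6.00 | 240000.00 | 14400.00
web | 4800.00 | 100.00 | 112.00 | 480000.00 | 537600.00
top flange | 3400.00 | 100.00 | 222.00 | 340000.00 | 754800.00
Σ | 10600.00 |  |  | 1060000.00 | 1306800.00
x_c = 1060000.00 / 10600.00 = 100.00 mm
y_c = 1306800.00 / 10600.00 = 123.28 mm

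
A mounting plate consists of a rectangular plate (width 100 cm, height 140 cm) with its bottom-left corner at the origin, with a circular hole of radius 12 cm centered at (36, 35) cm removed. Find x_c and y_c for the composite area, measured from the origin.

plate: A = 100 × 140 = 14000.00, centroid at (50.00, 70.00).
hole: A = −π·12² = -452.39, centroid at (36.00, 35.00).
ΣA = 13547.61 cm², ΣAx_c = 683713.98 cm³, ΣAy_c = 964166.37 cm³.
x_c = 683713.98/13547.61 = 50.47 cm; y_c = 964166.37/13547.61 = 71.17 cm.

x_c = 50.47 cm, y_c = 71.17 cm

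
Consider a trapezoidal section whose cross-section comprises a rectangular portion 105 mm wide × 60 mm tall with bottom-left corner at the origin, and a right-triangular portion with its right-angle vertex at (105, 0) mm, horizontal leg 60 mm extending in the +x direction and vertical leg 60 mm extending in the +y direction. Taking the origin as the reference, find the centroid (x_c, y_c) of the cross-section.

Part | A | x̄ᵢ | ȳᵢ | A·x̄ᵢ | A·ȳᵢ
rectangular portion | 6300.00 | 52.50 | 30.00 | 330750.00 | 189000.00
triangular portion | 1800.00 | 125.00 | 20.00 | 225000.00 | 36000.00
Σ | 8100.00 |  |  | 555750.00 | 225000.00
x_c = 555750.00 / 8100.00 = 68.61 mm
y_c = 225000.00 / 8100.00 = 27.78 mm

x_c = 68.61 mm, y_c = 27.78 mm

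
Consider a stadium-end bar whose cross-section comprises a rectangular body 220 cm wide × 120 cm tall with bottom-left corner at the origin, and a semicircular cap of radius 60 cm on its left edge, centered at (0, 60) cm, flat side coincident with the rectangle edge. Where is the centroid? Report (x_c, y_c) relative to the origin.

rectangular body: A = 220 × 120 = 26400.00, centroid at (110.00, 60.00).
semicircular end: A = ½π·60² = 5654.87, centroid at (-25.46, 60.00).
ΣA = 32054.87 cm²
ΣAx_c = (26400.00)(110.00) + (5654.87)(-25.46) = 2760000.00 cm³
ΣAy_c = (26400.00)(60.00) + (5654.87)(60.00) = 1923292.01 cm³
x_c = 2760000.00 / 32054.87 = 86.10 cm
y_c = 1923292.01 / 32054.87 = 60.00 cm

x_c = 86.10 cm, y_c = 60.00 cm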